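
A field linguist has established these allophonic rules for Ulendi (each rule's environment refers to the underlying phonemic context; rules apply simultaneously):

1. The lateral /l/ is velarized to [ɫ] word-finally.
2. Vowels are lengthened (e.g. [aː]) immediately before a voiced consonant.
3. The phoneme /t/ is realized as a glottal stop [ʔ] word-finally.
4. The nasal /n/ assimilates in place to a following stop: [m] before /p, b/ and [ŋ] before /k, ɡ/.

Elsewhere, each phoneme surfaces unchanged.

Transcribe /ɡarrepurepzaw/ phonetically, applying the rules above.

[ɡaːrrepuːrepzaːw]

/ɡ/ stays [ɡ].
/a/ meets the environment for rule 2 (before a voiced consonant) → [aː].
/r/ (between /a/ and /r/): no rule targets it → [r].
/r/ stays [r].
/e/ — between /r/ and /p/; rule 2 does not apply here → [e].
/p/ stays [p].
Rule 2 applies to /u/ (between /p/ and /r/: before a voiced consonant) → [uː].
/r/ (between /u/ and /e/): no rule targets it → [r].
/e/ (between /r/ and /p/) is in the target of rule 2 but the environment (before a voiced consonant) is not met → [e].
/p/ (between /e/ and /z/): no rule targets it → [p].
/z/ stays [z].
/a/ (between /z/ and /w/): before a voiced consonant, so rule 2 applies → [aː].
/w/ — not in any rule's target class → [w].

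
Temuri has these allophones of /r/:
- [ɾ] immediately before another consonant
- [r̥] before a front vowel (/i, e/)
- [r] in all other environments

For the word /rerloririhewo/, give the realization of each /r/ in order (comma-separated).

Occurrence 1 (position 1): before a front vowel (/i, e/) → [r̥].
Occurrence 2 (position 3): immediately before another consonant → [ɾ].
Occurrence 3 (position 6): before a front vowel (/i, e/) → [r̥].
Occurrence 4 (position 8): before a front vowel (/i, e/) → [r̥].

[r̥], [ɾ], [r̥], [r̥]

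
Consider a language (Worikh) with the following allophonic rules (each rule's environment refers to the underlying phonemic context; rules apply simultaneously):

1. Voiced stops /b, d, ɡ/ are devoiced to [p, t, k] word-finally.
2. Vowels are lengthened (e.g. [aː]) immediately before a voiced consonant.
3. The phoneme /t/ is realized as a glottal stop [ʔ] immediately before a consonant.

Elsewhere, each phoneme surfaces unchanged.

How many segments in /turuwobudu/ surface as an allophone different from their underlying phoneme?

Segments that undergo a rule: /u/ → [uː] (rule 2); /u/ → [uː] (rule 2); /o/ → [oː] (rule 2); /u/ → [uː] (rule 2).
All other segments surface unchanged.

4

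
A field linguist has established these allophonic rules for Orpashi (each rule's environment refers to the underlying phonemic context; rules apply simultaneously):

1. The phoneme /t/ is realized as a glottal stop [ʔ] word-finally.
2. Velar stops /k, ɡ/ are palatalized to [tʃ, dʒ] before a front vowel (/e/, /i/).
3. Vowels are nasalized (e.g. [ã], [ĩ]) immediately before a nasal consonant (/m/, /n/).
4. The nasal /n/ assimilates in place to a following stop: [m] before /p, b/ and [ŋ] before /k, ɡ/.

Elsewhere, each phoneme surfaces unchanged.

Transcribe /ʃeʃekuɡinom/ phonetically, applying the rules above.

[ʃeʃekudʒĩnõm]

/e/ — between /ʃ/ and /ʃ/; rule 3 does not apply here → [e].
/e/ (between /ʃ/ and /k/) is in the target of rule 3 but the environment (before a nasal consonant) is not met → [e].
/k/ (between /e/ and /u/) fails the environment for rule 2, so it stays [k].
/u/ (between /k/ and /ɡ/): rule 3 targets it, but not before a nasal consonant → unchanged [u].
/ɡ/ meets the environment for rule 2 (before a front vowel) → [dʒ].
/i/ meets the environment for rule 3 (before a nasal consonant) → [ĩ].
/n/ (between /i/ and /o/): rule 4 targets it, but not before a labial or velar stop → unchanged [n].
/o/ (between /n/ and /m/) occurs before a nasal consonant → [õ] by rule 3.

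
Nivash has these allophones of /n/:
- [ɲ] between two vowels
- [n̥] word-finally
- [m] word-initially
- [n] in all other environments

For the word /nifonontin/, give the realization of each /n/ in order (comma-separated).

[m], [ɲ], [n], [n̥]

Occurrence 1 (position 1): word-initially → [m].
Occurrence 2 (position 5): between two vowels → [ɲ].
Occurrence 3 (position 7): no conditioning environment matches → elsewhere allophone [n].
Occurrence 4 (position 10): word-finally → [n̥].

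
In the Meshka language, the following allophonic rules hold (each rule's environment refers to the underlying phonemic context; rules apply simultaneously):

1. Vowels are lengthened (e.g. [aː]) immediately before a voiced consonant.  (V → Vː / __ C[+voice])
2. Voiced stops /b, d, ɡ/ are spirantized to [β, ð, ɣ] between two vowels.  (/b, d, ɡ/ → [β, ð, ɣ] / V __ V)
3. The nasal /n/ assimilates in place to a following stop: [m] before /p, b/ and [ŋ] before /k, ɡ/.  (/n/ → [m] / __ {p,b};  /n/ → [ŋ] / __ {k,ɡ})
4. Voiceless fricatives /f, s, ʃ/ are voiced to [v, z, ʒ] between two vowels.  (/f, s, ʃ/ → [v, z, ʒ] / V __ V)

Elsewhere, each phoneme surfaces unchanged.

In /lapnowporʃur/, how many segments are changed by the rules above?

3

Segments that undergo a rule: /o/ → [oː] (rule 1); /o/ → [oː] (rule 1); /u/ → [uː] (rule 1).
All other segments surface unchanged.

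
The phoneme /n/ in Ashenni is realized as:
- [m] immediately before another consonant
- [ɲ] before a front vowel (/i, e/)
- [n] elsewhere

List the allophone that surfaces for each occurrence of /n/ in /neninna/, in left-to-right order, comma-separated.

Occurrence 1 (position 1): before a front vowel (/i, e/) → [ɲ].
Occurrence 2 (position 3): before a front vowel (/i, e/) → [ɲ].
Occurrence 3 (position 5): immediately before another consonant → [m].
Occurrence 4 (position 6): no conditioning environment matches → elsewhere allophone [n].

[ɲ], [ɲ], [m], [n]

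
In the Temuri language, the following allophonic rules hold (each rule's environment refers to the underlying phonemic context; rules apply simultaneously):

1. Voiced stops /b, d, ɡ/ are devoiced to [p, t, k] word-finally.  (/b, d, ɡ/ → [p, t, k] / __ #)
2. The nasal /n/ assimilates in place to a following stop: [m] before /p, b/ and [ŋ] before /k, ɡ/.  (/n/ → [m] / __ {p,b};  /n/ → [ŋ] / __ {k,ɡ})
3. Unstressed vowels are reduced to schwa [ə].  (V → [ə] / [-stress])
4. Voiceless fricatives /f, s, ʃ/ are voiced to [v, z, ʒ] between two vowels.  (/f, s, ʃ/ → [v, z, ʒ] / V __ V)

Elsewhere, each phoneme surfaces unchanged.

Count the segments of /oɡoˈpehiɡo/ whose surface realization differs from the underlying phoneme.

4

Segments that undergo a rule: /o/ → [ə] (rule 3); /o/ → [ə] (rule 3); /i/ → [ə] (rule 3); /o/ → [ə] (rule 3).
All other segments surface unchanged.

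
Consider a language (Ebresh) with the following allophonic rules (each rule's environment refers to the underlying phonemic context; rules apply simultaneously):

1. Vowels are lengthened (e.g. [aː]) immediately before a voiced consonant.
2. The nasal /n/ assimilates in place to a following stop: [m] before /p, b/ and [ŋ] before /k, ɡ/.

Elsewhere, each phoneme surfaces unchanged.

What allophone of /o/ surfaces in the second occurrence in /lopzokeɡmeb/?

/o/ (between /z/ and /k/) is in the target of rule 1 but the environment (before a voiced consonant) is not met → [o].

[o]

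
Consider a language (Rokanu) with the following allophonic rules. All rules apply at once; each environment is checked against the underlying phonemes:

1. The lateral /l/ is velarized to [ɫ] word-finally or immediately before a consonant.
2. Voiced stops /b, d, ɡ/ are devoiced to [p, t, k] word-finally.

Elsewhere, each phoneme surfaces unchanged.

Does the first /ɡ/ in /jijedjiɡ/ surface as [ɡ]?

No

/ɡ/ — word-final, word-finally — surfaces as [k] (rule 2).
The actual realization is [k], not [ɡ].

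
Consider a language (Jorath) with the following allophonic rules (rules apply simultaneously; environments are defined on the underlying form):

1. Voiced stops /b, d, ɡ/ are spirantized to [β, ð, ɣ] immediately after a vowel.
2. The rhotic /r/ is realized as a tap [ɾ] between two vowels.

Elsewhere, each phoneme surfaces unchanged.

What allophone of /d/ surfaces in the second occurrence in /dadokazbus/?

[ð]

/d/ (between /a/ and /o/): immediately after a vowel, so rule 1 applies → [ð].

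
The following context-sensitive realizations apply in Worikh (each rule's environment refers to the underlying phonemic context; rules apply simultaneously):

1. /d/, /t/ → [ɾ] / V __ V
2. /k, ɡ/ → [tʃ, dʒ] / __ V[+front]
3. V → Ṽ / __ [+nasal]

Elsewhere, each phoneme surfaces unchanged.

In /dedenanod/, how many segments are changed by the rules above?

3

Segments that undergo a rule: /d/ → [ɾ] (rule 1); /e/ → [ẽ] (rule 3); /a/ → [ã] (rule 3).
All other segments surface unchanged.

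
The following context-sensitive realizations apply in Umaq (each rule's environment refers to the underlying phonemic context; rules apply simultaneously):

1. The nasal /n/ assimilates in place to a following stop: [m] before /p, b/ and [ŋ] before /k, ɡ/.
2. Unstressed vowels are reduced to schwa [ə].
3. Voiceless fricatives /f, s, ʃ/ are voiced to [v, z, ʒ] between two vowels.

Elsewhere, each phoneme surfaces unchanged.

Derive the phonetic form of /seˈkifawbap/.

/s/ — word-initial; rule 3 does not apply here → [s].
/e/ — between /s/ and /k/, in an unstressed syllable — surfaces as [ə] (rule 2).
/k/ stays [k].
/i/ (between /k/ and /f/): rule 2 targets it, but not in an unstressed syllable → unchanged [i].
/f/ (between /i/ and /a/) occurs between two vowels → [v] by rule 3.
/a/ — between /f/ and /w/, in an unstressed syllable — surfaces as [ə] (rule 2).
/w/ — not in any rule's target class → [w].
/b/ (between /w/ and /a/) is unaffected → [b].
/a/ (between /b/ and /p/) occurs in an unstressed syllable → [ə] by rule 2.
/p/ — not in any rule's target class → [p].

[səˈkivəwbəp]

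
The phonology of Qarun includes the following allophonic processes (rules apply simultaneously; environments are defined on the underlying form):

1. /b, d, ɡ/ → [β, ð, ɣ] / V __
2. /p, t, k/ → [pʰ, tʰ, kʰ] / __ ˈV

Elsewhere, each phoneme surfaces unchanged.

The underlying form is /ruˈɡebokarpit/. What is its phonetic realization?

/r/ stays [r].
/u/ — not in any rule's target class → [u].
/ɡ/ meets the environment for rule 1 (immediately after a vowel) → [ɣ].
/e/ (between /ɡ/ and /b/) is unaffected → [e].
/b/ meets the environment for rule 1 (immediately after a vowel) → [β].
/o/ (between /b/ and /k/) is unaffected → [o].
/k/ (between /o/ and /a/): rule 2 targets it, but not immediately before a stressed vowel → unchanged [k].
/a/ (between /k/ and /r/) is unaffected → [a].
/r/ stays [r].
/p/ (between /r/ and /i/) fails the environment for rule 2, so it stays [p].
/i/ — not in any rule's target class → [i].
/t/ — word-final; rule 2 does not apply here → [t].

[ruˈɣeβokarpit]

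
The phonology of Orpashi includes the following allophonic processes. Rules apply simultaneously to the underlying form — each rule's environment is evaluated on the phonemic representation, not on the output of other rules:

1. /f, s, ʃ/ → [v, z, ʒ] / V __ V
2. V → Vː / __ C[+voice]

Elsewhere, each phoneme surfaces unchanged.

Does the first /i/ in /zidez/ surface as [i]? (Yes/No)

/i/ — between /z/ and /d/, before a voiced consonant — surfaces as [iː] (rule 2).
The actual realization is [iː], not [i].

No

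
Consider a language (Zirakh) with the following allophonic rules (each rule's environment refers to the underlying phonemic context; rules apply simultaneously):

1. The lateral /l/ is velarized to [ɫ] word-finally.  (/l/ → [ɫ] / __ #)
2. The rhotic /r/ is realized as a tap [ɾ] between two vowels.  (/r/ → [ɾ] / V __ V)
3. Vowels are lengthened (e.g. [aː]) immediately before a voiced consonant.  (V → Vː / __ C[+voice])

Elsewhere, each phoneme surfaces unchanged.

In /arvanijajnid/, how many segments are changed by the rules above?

Segments that undergo a rule: /a/ → [aː] (rule 3); /a/ → [aː] (rule 3); /i/ → [iː] (rule 3); /a/ → [aː] (rule 3); /i/ → [iː] (rule 3).
All other segments surface unchanged.

5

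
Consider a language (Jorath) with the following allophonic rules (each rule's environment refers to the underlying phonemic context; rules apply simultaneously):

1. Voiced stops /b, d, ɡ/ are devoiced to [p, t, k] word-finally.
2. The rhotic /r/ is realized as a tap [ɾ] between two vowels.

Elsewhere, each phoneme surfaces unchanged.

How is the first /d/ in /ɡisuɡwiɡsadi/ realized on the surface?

[d]

/d/ (between /a/ and /i/) fails the environment for rule 1, so it stays [d].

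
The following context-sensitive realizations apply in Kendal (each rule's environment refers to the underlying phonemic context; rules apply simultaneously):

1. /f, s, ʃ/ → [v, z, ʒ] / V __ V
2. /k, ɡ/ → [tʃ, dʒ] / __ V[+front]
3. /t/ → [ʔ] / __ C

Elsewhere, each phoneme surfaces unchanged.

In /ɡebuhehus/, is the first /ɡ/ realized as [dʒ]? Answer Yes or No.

Yes

/ɡ/ (word-initial) occurs before a front vowel → [dʒ] by rule 2.
The actual realization is [dʒ], which matches [dʒ].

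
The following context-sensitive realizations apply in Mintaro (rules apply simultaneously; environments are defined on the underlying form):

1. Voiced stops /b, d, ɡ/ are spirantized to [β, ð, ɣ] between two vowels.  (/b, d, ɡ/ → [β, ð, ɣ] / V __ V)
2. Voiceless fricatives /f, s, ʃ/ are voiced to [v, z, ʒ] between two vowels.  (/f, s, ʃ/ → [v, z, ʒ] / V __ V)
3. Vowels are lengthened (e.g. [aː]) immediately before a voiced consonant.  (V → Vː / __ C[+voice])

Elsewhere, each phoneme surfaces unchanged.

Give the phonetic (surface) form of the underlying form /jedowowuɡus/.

/e/ (between /j/ and /d/): before a voiced consonant, so rule 3 applies → [eː].
Rule 1 applies to /d/ (between /e/ and /o/: between two vowels) → [ð].
Rule 3 applies to /o/ (between /d/ and /w/: before a voiced consonant) → [oː].
/o/ (between /w/ and /w/) occurs before a voiced consonant → [oː] by rule 3.
/u/ meets the environment for rule 3 (before a voiced consonant) → [uː].
/ɡ/ (between /u/ and /u/): between two vowels, so rule 1 applies → [ɣ].
/u/ (between /ɡ/ and /s/): rule 3 targets it, but not before a voiced consonant → unchanged [u].
/s/ (word-final) fails the environment for rule 2, so it stays [s].

[jeːðoːwoːwuːɣus]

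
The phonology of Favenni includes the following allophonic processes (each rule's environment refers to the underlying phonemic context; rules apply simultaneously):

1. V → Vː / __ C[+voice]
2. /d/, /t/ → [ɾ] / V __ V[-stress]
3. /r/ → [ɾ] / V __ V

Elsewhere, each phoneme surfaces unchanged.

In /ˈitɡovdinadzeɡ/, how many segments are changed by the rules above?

Segments that undergo a rule: /o/ → [oː] (rule 1); /i/ → [iː] (rule 1); /a/ → [aː] (rule 1); /e/ → [eː] (rule 1).
All other segments surface unchanged.

4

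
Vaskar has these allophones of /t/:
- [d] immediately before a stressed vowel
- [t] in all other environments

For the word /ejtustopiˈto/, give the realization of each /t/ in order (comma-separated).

[t], [t], [d]

Occurrence 1 (position 3): no conditioning environment matches → elsewhere allophone [t].
Occurrence 2 (position 6): no conditioning environment matches → elsewhere allophone [t].
Occurrence 3 (position 10): immediately before a stressed vowel → [d].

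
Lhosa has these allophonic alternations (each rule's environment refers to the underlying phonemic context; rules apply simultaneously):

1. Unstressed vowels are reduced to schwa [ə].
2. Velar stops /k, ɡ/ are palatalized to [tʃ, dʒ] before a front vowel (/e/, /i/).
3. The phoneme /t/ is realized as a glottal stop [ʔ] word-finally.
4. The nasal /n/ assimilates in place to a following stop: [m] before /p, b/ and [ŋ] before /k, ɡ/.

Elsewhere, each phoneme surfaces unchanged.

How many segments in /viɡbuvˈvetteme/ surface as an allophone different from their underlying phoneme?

Segments that undergo a rule: /i/ → [ə] (rule 1); /u/ → [ə] (rule 1); /e/ → [ə] (rule 1); /e/ → [ə] (rule 1).
All other segments surface unchanged.

4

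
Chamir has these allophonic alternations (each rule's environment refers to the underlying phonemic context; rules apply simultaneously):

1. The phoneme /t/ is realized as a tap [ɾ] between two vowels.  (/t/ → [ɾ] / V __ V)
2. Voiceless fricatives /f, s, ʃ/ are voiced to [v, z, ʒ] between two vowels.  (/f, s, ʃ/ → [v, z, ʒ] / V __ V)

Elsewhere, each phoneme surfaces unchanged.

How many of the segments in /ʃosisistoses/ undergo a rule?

3

Segments that undergo a rule: /s/ → [z] (rule 2); /s/ → [z] (rule 2); /s/ → [z] (rule 2).
All other segments surface unchanged.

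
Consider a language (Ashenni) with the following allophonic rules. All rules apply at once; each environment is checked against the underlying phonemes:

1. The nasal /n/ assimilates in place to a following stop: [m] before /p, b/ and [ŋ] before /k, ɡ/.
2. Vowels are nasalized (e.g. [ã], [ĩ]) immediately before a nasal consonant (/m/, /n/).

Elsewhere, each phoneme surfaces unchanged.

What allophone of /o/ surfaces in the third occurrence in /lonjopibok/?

[o]

/o/ (between /b/ and /k/) is in the target of rule 2 but the environment (before a nasal consonant) is not met → [o].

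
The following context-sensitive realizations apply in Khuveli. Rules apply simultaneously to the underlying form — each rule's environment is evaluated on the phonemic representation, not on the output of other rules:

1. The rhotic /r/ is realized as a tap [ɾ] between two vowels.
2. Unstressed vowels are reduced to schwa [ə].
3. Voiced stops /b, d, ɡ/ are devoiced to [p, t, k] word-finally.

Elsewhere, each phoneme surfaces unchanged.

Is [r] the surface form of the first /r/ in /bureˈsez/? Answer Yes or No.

Rule 1 applies to /r/ (between /u/ and /e/: between two vowels) → [ɾ].
The actual realization is [ɾ], not [r].

No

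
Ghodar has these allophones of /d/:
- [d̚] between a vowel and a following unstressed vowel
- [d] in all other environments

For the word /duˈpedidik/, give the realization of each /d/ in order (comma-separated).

Occurrence 1 (position 1): no conditioning environment matches → elsewhere allophone [d].
Occurrence 2 (position 5): between a vowel and a following unstressed vowel → [d̚].
Occurrence 3 (position 7): between a vowel and a following unstressed vowel → [d̚].

[d], [d̚], [d̚]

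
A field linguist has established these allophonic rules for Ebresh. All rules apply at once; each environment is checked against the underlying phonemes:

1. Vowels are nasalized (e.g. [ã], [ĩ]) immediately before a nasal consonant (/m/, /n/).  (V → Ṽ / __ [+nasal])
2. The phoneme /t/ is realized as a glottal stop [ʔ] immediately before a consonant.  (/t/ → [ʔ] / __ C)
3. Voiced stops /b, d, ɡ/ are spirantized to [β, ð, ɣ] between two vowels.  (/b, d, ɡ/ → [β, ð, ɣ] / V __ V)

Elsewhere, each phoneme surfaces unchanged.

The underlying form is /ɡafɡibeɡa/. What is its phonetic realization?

[ɡafɡiβeɣa]

/ɡ/ — word-initial; rule 3 does not apply here → [ɡ].
/a/ — between /ɡ/ and /f/; rule 1 does not apply here → [a].
/f/ — not in any rule's target class → [f].
/ɡ/ — between /f/ and /i/; rule 3 does not apply here → [ɡ].
/i/ — between /ɡ/ and /b/; rule 1 does not apply here → [i].
/b/ meets the environment for rule 3 (between two vowels) → [β].
/e/ (between /b/ and /ɡ/): rule 1 targets it, but not before a nasal consonant → unchanged [e].
/ɡ/ meets the environment for rule 3 (between two vowels) → [ɣ].
/a/ (word-final) is in the target of rule 1 but the environment (before a nasal consonant) is not met → [a].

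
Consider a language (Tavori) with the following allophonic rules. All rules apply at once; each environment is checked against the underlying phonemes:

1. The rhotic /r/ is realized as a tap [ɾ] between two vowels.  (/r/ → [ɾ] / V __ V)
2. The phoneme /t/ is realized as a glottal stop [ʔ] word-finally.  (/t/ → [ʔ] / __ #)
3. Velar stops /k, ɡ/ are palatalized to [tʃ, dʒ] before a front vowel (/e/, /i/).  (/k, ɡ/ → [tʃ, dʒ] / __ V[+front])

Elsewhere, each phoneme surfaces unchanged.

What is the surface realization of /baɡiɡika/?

[badʒidʒika]

/b/ — not in any rule's target class → [b].
/a/ stays [a].
Rule 3 applies to /ɡ/ (between /a/ and /i/: before a front vowel) → [dʒ].
/i/ stays [i].
/ɡ/ meets the environment for rule 3 (before a front vowel) → [dʒ].
/i/ (between /ɡ/ and /k/) is unaffected → [i].
/k/ (between /i/ and /a/) fails the environment for rule 3, so it stays [k].
/a/ (word-final): no rule targets it → [a].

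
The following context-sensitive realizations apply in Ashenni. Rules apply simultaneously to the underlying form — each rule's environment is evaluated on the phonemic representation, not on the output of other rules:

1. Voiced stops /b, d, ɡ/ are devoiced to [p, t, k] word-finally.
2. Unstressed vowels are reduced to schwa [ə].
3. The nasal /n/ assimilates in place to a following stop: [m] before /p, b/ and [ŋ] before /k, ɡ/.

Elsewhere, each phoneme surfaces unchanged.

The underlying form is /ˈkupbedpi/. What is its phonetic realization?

/k/ (word-initial) is unaffected → [k].
/u/ (between /k/ and /p/) fails the environment for rule 2, so it stays [u].
/p/ (between /u/ and /b/): no rule targets it → [p].
/b/ (between /p/ and /e/): rule 1 targets it, but not word-finally → unchanged [b].
Rule 2 applies to /e/ (between /b/ and /d/: in an unstressed syllable) → [ə].
/d/ (between /e/ and /p/) fails the environment for rule 1, so it stays [d].
/p/ — not in any rule's target class → [p].
/i/ meets the environment for rule 2 (in an unstressed syllable) → [ə].

[ˈkupbədpə]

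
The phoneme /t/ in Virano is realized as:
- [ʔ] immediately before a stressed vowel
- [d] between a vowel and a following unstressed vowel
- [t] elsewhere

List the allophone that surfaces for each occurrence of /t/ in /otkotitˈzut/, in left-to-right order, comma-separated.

[t], [d], [t], [t]

Occurrence 1 (position 2): no conditioning environment matches → elsewhere allophone [t].
Occurrence 2 (position 5): between a vowel and a following unstressed vowel → [d].
Occurrence 3 (position 7): no conditioning environment matches → elsewhere allophone [t].
Occurrence 4 (position 10): no conditioning environment matches → elsewhere allophone [t].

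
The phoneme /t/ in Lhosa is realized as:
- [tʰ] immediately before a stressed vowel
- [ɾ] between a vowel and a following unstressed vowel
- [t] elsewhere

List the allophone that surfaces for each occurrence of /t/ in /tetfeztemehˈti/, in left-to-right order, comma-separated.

Occurrence 1 (position 1): no conditioning environment matches → elsewhere allophone [t].
Occurrence 2 (position 3): no conditioning environment matches → elsewhere allophone [t].
Occurrence 3 (position 7): no conditioning environment matches → elsewhere allophone [t].
Occurrence 4 (position 12): immediately before a stressed vowel → [tʰ].

[t], [t], [t], [tʰ]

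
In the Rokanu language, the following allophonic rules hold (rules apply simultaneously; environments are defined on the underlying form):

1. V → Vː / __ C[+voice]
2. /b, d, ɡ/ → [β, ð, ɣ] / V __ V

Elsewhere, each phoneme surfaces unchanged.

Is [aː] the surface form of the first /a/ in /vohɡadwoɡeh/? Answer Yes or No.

/a/ (between /ɡ/ and /d/): before a voiced consonant, so rule 1 applies → [aː].
The actual realization is [aː], which matches [aː].

Yes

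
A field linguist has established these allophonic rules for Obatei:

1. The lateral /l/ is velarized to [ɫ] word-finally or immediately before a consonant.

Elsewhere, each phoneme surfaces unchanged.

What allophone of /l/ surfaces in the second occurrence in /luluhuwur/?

[l]

/l/ — between /u/ and /u/; rule 1 does not apply here → [l].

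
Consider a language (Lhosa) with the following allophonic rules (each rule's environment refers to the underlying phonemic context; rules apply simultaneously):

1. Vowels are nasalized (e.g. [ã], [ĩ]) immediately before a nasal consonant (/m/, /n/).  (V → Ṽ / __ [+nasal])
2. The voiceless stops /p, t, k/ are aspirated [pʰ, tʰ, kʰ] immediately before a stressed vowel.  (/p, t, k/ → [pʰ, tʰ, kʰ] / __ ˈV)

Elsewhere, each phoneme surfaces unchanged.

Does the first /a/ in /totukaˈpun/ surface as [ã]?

No

/a/ (between /k/ and /p/) fails the environment for rule 1, so it stays [a].
The actual realization is [a], not [ã].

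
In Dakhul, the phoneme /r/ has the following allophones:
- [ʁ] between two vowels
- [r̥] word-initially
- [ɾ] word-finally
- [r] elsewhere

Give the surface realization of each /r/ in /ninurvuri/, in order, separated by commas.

Occurrence 1 (position 5): no conditioning environment matches → elsewhere allophone [r].
Occurrence 2 (position 8): between two vowels → [ʁ].

[r], [ʁ]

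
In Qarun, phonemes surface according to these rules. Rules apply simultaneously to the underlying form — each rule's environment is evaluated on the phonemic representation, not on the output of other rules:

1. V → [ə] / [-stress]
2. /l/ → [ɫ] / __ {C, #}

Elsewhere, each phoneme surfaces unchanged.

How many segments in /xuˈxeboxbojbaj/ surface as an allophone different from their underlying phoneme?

4

Segments that undergo a rule: /u/ → [ə] (rule 1); /o/ → [ə] (rule 1); /o/ → [ə] (rule 1); /a/ → [ə] (rule 1).
All other segments surface unchanged.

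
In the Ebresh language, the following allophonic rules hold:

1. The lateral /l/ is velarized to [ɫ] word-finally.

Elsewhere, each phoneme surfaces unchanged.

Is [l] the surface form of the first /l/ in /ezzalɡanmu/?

/l/ (between /a/ and /ɡ/) fails the environment for rule 1, so it stays [l].
The actual realization is [l], which matches [l].

Yes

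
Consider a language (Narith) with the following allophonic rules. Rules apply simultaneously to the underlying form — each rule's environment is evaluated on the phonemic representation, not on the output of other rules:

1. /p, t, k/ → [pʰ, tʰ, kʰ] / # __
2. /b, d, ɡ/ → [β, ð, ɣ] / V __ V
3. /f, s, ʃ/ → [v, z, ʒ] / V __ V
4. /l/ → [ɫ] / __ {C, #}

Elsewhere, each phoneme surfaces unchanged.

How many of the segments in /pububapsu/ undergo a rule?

3

Segments that undergo a rule: /p/ → [pʰ] (rule 1); /b/ → [β] (rule 2); /b/ → [β] (rule 2).
All other segments surface unchanged.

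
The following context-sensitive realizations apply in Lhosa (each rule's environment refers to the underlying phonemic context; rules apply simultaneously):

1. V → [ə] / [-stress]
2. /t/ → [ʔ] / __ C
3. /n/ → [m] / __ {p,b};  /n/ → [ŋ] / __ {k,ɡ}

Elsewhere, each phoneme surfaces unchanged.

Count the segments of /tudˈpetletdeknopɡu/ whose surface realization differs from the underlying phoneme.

7

Segments that undergo a rule: /u/ → [ə] (rule 1); /t/ → [ʔ] (rule 2); /e/ → [ə] (rule 1); /t/ → [ʔ] (rule 2); /e/ → [ə] (rule 1); /o/ → [ə] (rule 1); /u/ → [ə] (rule 1).
All other segments surface unchanged.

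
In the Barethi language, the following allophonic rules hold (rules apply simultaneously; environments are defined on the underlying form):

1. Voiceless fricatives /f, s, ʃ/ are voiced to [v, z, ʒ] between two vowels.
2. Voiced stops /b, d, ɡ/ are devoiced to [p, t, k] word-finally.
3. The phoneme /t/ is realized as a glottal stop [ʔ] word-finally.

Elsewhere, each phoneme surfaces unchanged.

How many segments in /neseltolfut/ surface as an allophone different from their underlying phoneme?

2

Segments that undergo a rule: /s/ → [z] (rule 1); /t/ → [ʔ] (rule 3).
All other segments surface unchanged.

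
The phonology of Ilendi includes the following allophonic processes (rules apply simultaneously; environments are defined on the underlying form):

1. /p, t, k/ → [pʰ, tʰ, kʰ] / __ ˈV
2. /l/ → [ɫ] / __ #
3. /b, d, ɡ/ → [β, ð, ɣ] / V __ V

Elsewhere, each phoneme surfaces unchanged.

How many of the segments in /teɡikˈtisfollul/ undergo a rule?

3

Segments that undergo a rule: /ɡ/ → [ɣ] (rule 3); /t/ → [tʰ] (rule 1); /l/ → [ɫ] (rule 2).
All other segments surface unchanged.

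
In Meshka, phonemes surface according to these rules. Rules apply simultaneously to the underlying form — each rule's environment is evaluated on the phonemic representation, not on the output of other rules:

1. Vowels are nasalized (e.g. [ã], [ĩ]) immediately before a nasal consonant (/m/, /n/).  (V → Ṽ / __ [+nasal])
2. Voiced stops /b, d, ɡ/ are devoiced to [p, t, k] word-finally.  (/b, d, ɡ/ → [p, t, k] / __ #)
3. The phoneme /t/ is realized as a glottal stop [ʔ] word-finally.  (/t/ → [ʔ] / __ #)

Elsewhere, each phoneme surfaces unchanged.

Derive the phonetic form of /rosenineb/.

[rosẽnĩnep]

/r/ stays [r].
/o/ (between /r/ and /s/) fails the environment for rule 1, so it stays [o].
/s/ — not in any rule's target class → [s].
/e/ (between /s/ and /n/): before a nasal consonant, so rule 1 applies → [ẽ].
/n/ stays [n].
/i/ (between /n/ and /n/): before a nasal consonant, so rule 1 applies → [ĩ].
/n/ — not in any rule's target class → [n].
/e/ (between /n/ and /b/) fails the environment for rule 1, so it stays [e].
/b/ (word-final): word-finally, so rule 2 applies → [p].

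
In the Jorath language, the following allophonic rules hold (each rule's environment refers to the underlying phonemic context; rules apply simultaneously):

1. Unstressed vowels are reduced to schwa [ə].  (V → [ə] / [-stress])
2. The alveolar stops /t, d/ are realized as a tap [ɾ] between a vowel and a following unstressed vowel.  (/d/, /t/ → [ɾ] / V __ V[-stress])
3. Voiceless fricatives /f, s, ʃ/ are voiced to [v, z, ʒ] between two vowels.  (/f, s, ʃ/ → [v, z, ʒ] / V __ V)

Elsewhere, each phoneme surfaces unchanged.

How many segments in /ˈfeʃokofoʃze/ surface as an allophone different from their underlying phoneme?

Segments that undergo a rule: /ʃ/ → [ʒ] (rule 3); /o/ → [ə] (rule 1); /o/ → [ə] (rule 1); /f/ → [v] (rule 3); /o/ → [ə] (rule 1); /e/ → [ə] (rule 1).
All other segments surface unchanged.

6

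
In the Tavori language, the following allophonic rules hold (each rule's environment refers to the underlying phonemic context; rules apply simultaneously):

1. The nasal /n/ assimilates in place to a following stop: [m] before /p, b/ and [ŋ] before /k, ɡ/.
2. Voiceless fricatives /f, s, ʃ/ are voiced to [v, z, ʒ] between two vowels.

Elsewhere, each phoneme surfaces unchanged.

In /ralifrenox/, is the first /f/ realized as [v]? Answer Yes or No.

/f/ (between /i/ and /r/) is in the target of rule 2 but the environment (between two vowels) is not met → [f].
The actual realization is [f], not [v].

No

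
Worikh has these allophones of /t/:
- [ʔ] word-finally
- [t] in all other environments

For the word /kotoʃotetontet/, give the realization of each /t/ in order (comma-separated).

Occurrence 1 (position 3): no conditioning environment matches → elsewhere allophone [t].
Occurrence 2 (position 7): no conditioning environment matches → elsewhere allophone [t].
Occurrence 3 (position 9): no conditioning environment matches → elsewhere allophone [t].
Occurrence 4 (position 12): no conditioning environment matches → elsewhere allophone [t].
Occurrence 5 (position 14): word-finally → [ʔ].

[t], [t], [t], [t], [ʔ]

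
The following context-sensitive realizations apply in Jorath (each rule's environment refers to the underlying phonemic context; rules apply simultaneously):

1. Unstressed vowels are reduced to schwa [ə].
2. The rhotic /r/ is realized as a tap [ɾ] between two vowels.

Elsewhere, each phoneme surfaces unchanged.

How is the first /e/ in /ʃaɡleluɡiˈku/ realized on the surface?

/e/ (between /l/ and /l/) occurs in an unstressed syllable → [ə] by rule 1.

[ə]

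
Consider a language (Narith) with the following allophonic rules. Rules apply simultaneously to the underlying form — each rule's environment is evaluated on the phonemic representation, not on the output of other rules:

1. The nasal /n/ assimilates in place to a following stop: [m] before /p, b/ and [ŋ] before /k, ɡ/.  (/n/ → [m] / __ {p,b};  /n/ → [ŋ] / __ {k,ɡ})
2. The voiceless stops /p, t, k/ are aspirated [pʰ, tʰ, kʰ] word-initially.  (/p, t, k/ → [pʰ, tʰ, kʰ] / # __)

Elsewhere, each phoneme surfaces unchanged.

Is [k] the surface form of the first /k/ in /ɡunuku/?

/k/ — between /u/ and /u/; rule 2 does not apply here → [k].
The actual realization is [k], which matches [k].

Yes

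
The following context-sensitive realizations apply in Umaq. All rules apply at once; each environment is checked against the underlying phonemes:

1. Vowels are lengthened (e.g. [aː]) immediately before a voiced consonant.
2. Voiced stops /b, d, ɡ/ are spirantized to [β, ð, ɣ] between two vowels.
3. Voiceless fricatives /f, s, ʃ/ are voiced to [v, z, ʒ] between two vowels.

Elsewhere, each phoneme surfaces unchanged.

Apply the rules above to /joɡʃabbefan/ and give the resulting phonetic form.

/j/ (word-initial): no rule targets it → [j].
/o/ (between /j/ and /ɡ/) occurs before a voiced consonant → [oː] by rule 1.
/ɡ/ (between /o/ and /ʃ/): rule 2 targets it, but not between two vowels → unchanged [ɡ].
/ʃ/ (between /ɡ/ and /a/) fails the environment for rule 3, so it stays [ʃ].
/a/ meets the environment for rule 1 (before a voiced consonant) → [aː].
/b/ (between /a/ and /b/) is in the target of rule 2 but the environment (between two vowels) is not met → [b].
/b/ (between /b/ and /e/): rule 2 targets it, but not between two vowels → unchanged [b].
/e/ (between /b/ and /f/): rule 1 targets it, but not before a voiced consonant → unchanged [e].
/f/ meets the environment for rule 3 (between two vowels) → [v].
/a/ (between /f/ and /n/) occurs before a voiced consonant → [aː] by rule 1.
/n/ (word-final) is unaffected → [n].

[joːɡʃaːbbevaːn]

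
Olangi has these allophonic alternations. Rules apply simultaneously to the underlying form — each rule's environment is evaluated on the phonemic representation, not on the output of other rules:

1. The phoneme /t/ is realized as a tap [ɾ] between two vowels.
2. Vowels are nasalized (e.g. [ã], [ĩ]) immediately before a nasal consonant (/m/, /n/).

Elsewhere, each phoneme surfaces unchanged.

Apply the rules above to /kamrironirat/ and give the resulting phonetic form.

/k/ (word-initial) is unaffected → [k].
/a/ meets the environment for rule 2 (before a nasal consonant) → [ã].
/m/ — not in any rule's target class → [m].
/r/ stays [r].
/i/ (between /r/ and /r/): rule 2 targets it, but not before a nasal consonant → unchanged [i].
/r/ stays [r].
Rule 2 applies to /o/ (between /r/ and /n/: before a nasal consonant) → [õ].
/n/ stays [n].
/i/ (between /n/ and /r/) is in the target of rule 2 but the environment (before a nasal consonant) is not met → [i].
/r/ stays [r].
/a/ — between /r/ and /t/; rule 2 does not apply here → [a].
/t/ (word-final): rule 1 targets it, but not between two vowels → unchanged [t].

[kãmrirõnirat]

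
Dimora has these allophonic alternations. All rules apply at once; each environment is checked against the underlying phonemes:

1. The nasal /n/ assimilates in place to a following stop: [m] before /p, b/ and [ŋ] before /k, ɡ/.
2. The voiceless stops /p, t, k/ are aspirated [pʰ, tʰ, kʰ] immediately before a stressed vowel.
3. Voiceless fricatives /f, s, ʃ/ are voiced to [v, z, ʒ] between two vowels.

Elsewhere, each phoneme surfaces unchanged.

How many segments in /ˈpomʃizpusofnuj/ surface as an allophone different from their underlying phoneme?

Segments that undergo a rule: /p/ → [pʰ] (rule 2); /s/ → [z] (rule 3).
All other segments surface unchanged.

2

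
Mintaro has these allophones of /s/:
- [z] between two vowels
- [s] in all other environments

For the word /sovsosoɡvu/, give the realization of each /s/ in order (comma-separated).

[s], [s], [z]

Occurrence 1 (position 1): no conditioning environment matches → elsewhere allophone [s].
Occurrence 2 (position 4): no conditioning environment matches → elsewhere allophone [s].
Occurrence 3 (position 6): between two vowels → [z].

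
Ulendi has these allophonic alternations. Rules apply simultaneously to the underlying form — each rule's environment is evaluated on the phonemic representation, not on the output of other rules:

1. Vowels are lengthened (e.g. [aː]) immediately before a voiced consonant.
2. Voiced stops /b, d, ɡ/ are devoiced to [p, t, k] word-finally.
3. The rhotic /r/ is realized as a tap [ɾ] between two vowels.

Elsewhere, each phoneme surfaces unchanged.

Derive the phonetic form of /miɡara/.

/i/ (between /m/ and /ɡ/): before a voiced consonant, so rule 1 applies → [iː].
/ɡ/ (between /i/ and /a/) is in the target of rule 2 but the environment (word-finally) is not met → [ɡ].
/a/ — between /ɡ/ and /r/, before a voiced consonant — surfaces as [aː] (rule 1).
Rule 3 applies to /r/ (between /a/ and /a/: between two vowels) → [ɾ].
/a/ — word-final; rule 1 does not apply here → [a].

[miːɡaːɾa]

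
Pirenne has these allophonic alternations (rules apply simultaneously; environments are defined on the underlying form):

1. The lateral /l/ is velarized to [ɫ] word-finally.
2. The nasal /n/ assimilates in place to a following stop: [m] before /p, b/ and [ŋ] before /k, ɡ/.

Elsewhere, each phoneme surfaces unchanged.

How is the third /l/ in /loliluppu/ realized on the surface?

/l/ — between /i/ and /u/; rule 1 does not apply here → [l].

[l]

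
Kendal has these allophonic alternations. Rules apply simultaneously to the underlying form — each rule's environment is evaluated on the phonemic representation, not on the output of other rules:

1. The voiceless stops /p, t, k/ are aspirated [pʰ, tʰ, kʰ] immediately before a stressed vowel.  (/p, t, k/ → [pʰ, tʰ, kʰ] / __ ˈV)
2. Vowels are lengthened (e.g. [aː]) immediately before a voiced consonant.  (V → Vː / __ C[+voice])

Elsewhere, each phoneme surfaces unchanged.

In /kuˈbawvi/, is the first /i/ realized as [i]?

Yes

/i/ (word-final) is in the target of rule 2 but the environment (before a voiced consonant) is not met → [i].
The actual realization is [i], which matches [i].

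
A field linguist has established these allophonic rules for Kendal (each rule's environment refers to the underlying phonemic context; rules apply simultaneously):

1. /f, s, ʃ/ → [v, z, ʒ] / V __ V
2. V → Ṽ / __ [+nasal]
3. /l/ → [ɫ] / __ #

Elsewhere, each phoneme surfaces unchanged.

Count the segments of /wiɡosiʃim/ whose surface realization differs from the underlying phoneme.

3

Segments that undergo a rule: /s/ → [z] (rule 1); /ʃ/ → [ʒ] (rule 1); /i/ → [ĩ] (rule 2).
All other segments surface unchanged.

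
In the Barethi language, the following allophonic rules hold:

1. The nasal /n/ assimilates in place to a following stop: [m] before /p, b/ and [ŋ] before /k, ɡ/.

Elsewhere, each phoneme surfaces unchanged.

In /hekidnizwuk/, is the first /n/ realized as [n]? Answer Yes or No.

/n/ (between /d/ and /i/): rule 1 targets it, but not before a labial or velar stop → unchanged [n].
The actual realization is [n], which matches [n].

Yes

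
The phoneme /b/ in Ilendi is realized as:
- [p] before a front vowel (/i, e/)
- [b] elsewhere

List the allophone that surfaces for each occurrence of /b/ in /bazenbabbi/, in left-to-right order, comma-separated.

Occurrence 1 (position 1): no conditioning environment matches → elsewhere allophone [b].
Occurrence 2 (position 6): no conditioning environment matches → elsewhere allophone [b].
Occurrence 3 (position 8): no conditioning environment matches → elsewhere allophone [b].
Occurrence 4 (position 9): before a front vowel (/i, e/) → [p].

[b], [b], [b], [p]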